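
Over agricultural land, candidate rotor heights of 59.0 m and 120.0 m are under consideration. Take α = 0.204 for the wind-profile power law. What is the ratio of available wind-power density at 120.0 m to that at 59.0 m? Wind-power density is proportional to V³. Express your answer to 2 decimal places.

1.54

Speed ratio: V_B/V_A = (z_B/z_A)^α = (120.0/59.0)^0.204 = (2.0339)^0.204 = 1.15584
Power-density ratio: P_B/P_A = (V_B/V_A)³ = (1.15584)³ = 1.54418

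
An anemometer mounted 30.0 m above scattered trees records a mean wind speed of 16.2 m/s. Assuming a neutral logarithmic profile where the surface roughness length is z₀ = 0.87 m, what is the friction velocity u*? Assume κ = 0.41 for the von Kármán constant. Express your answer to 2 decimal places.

u* ≈ 1.88 m/s

Log law: V(z) = (u*/κ) · ln(z/z₀) ⇒ u* = κ · V / ln(z/z₀)
u* = 0.41 × 16.2 / ln(30.0/0.87) = 0.41 × 16.2 / 3.5405
   = 6.6420 / 3.5405 = 1.8760 m/s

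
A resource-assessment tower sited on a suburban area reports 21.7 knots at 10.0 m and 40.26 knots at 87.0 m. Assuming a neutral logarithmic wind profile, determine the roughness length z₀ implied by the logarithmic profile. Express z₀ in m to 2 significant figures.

z₀ ≈ 0.80 m

Log law: V(z) ∝ ln(z/z₀). With r = V₁/V₂ = 21.7/40.26 = 0.53900,
r · ln(z₂/z₀) = ln(z₁/z₀) ⇒ ln z₀ = (ln z₁ − r·ln z₂)/(1 − r)
ln z₀ = (2.30259 − 0.53900×4.46591) / 0.46100 = -0.2267
z₀ = exp(-0.2267) = 0.7971 m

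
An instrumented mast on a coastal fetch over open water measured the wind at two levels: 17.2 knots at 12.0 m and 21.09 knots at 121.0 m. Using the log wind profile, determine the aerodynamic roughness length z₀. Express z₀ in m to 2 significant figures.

z₀ ≈ 0.00044 m

Log law: V(z) ∝ ln(z/z₀). With r = V₁/V₂ = 17.2/21.09 = 0.81555,
r · ln(z₂/z₀) = ln(z₁/z₀) ⇒ ln z₀ = (ln z₁ − r·ln z₂)/(1 − r)
ln z₀ = (2.48491 − 0.81555×4.79579) / 0.18445 = -7.7329
z₀ = exp(-7.7329) = 0.0004382 m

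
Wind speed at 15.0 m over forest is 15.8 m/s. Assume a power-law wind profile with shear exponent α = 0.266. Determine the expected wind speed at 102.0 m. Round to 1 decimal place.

Power-law profile: V₂ = V₁ · (z₂/z₁)^α
V₂ = 15.8 × (102.0/15.0)^0.266 = 15.8 × (6.8000)^0.266
    = 15.8 × 1.6651 = 26.3090 m/s

26.3 m/s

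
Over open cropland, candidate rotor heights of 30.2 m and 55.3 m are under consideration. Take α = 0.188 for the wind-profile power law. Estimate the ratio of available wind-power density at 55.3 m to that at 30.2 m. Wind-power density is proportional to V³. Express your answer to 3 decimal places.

Speed ratio: V_B/V_A = (z_B/z_A)^α = (55.3/30.2)^0.188 = (1.8311)^0.188 = 1.12045
Power-density ratio: P_B/P_A = (V_B/V_A)³ = (1.12045)³ = 1.40661

1.407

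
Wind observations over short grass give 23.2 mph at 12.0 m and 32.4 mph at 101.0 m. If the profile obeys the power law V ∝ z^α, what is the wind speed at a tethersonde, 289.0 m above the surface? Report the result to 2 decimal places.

First find α: α = ln(V₂/V₁)/ln(z₂/z₁) = ln(32.4/23.2)/ln(101.0/12.0) = 0.33401/2.13021 = 0.1568
Extrapolate from 101.0 m to 289.0 m: V₃ = 32.4 × (289.0/101.0)^0.1568 = 32.4 × 1.1792 = 38.2062 mph

38.21 mph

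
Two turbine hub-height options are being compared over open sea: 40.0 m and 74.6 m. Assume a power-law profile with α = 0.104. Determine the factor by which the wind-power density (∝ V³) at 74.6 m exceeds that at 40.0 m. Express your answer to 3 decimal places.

1.215

Speed ratio: V_B/V_A = (z_B/z_A)^α = (74.6/40.0)^0.104 = (1.8650)^0.104 = 1.06697
Power-density ratio: P_B/P_A = (V_B/V_A)³ = (1.06697)³ = 1.21465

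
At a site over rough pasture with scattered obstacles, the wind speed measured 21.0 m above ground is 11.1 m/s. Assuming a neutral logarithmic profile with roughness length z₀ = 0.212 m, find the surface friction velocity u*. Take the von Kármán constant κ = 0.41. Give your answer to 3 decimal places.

u* ≈ 0.990 m/s

Log law: V(z) = (u*/κ) · ln(z/z₀) ⇒ u* = κ · V / ln(z/z₀)
u* = 0.41 × 11.1 / ln(21.0/0.212) = 0.41 × 11.1 / 4.5957
   = 4.5510 / 4.5957 = 0.9903 m/s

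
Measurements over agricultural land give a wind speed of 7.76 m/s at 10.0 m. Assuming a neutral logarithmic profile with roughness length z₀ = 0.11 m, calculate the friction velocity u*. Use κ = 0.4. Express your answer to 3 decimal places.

Log law: V(z) = (u*/κ) · ln(z/z₀) ⇒ u* = κ · V / ln(z/z₀)
u* = 0.4 × 7.76 / ln(10.0/0.11) = 0.4 × 7.76 / 4.5099
   = 3.1040 / 4.5099 = 0.6883 m/s

u* ≈ 0.688 m/s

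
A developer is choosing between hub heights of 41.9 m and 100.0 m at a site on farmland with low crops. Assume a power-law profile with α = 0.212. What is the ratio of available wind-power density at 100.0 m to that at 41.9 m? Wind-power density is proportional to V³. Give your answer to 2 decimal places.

1.74

Speed ratio: V_B/V_A = (z_B/z_A)^α = (100.0/41.9)^0.212 = (2.3866)^0.212 = 1.20252
Power-density ratio: P_B/P_A = (V_B/V_A)³ = (1.20252)³ = 1.73889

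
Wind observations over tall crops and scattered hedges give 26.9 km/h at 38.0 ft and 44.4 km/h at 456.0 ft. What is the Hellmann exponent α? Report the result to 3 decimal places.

Power law: V₂/V₁ = (z₂/z₁)^α ⇒ α = ln(V₂/V₁) / ln(z₂/z₁)
α = ln(44.4/26.9) / ln(456.0/38.0) = ln(1.6506) / ln(12.0000)
  = 0.50111 / 2.48491 = 0.20166

α ≈ 0.202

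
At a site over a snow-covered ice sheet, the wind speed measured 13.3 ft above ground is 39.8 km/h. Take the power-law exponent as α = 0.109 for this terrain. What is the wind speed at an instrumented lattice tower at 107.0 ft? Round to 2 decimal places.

49.96 km/h

Power-law profile: V₂ = V₁ · (z₂/z₁)^α
V₂ = 39.8 × (107.0/13.3)^0.109 = 39.8 × (8.0451)^0.109
    = 39.8 × 1.2552 = 49.9558 km/h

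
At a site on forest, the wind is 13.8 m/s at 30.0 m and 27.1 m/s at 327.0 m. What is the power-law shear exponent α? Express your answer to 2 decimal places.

Power law: V₂/V₁ = (z₂/z₁)^α ⇒ α = ln(V₂/V₁) / ln(z₂/z₁)
α = ln(27.1/13.8) / ln(327.0/30.0) = ln(1.9638) / ln(10.9000)
  = 0.67487 / 2.38876 = 0.28252

α ≈ 0.28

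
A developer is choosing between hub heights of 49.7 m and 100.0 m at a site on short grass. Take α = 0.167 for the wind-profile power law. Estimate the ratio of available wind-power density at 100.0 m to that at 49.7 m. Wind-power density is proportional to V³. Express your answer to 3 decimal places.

1.419

Speed ratio: V_B/V_A = (z_B/z_A)^α = (100.0/49.7)^0.167 = (2.0121)^0.167 = 1.12385
Power-density ratio: P_B/P_A = (V_B/V_A)³ = (1.12385)³ = 1.41947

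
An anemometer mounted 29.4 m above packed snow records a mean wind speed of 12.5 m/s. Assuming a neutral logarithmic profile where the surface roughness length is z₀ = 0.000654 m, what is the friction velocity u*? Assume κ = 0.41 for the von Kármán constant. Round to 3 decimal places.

Log law: V(z) = (u*/κ) · ln(z/z₀) ⇒ u* = κ · V / ln(z/z₀)
u* = 0.41 × 12.5 / ln(29.4/0.000654) = 0.41 × 12.5 / 10.7134
   = 5.1250 / 10.7134 = 0.4784 m/s

u* ≈ 0.478 m/s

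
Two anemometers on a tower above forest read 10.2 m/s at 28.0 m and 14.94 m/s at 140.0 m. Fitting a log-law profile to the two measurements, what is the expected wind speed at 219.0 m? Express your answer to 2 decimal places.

16.26 m/s

Log law: V ∝ ln(z/z₀). From the pair, with r = V₁/V₂ = 0.68273,
ln z₀ = (ln z₁ − r·ln z₂)/(1 − r) = (3.3322 − 0.68273×4.9416)/0.31727 = -0.1311 → z₀ = 0.8771 m
V₃ = V₁ · ln(z₃/z₀)/ln(z₁/z₀) = 10.2 × 5.5202/3.4633 = 16.2577 m/s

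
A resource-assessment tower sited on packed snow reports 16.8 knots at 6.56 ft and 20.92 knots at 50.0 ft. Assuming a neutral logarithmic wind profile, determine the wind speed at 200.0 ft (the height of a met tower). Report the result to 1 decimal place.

Log law: V ∝ ln(z/z₀). From the pair, with r = V₁/V₂ = 0.80306,
ln z₀ = (ln z₁ − r·ln z₂)/(1 − r) = (1.8810 − 0.80306×3.9120)/0.19694 = -6.4009 → z₀ = 0.001660 ft
V₃ = V₁ · ln(z₃/z₀)/ln(z₁/z₀) = 16.8 × 11.6992/8.2819 = 23.7321 knots

23.7 knots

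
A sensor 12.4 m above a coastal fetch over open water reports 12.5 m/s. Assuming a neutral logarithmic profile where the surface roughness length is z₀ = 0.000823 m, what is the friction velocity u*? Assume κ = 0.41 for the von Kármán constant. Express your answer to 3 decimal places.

Log law: V(z) = (u*/κ) · ln(z/z₀) ⇒ u* = κ · V / ln(z/z₀)
u* = 0.41 × 12.5 / ln(12.4/0.000823) = 0.41 × 12.5 / 9.6203
   = 5.1250 / 9.6203 = 0.5327 m/s

u* ≈ 0.533 m/s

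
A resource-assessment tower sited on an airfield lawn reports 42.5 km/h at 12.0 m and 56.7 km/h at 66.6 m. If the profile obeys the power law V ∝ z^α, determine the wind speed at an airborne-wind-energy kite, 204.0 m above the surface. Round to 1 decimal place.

68.4 km/h

First find α: α = ln(V₂/V₁)/ln(z₂/z₁) = ln(56.7/42.5)/ln(66.6/12.0) = 0.28827/1.71380 = 0.1682
Extrapolate from 66.6 m to 204.0 m: V₃ = 56.7 × (204.0/66.6)^0.1682 = 56.7 × 1.2072 = 68.4474 km/h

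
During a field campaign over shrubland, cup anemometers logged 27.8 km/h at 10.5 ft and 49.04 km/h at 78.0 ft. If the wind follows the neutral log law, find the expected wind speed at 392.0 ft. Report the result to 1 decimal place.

Log law: V ∝ ln(z/z₀). From the pair, with r = V₁/V₂ = 0.56688,
ln z₀ = (ln z₁ − r·ln z₂)/(1 − r) = (2.3514 − 0.56688×4.3567)/0.43312 = -0.2733 → z₀ = 0.7609 ft
V₃ = V₁ · ln(z₃/z₀)/ln(z₁/z₀) = 27.8 × 6.2446/2.6247 = 66.1409 km/h

66.1 km/h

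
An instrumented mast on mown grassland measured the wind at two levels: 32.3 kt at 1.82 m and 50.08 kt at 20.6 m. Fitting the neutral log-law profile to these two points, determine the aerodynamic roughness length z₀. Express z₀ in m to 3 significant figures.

z₀ ≈ 0.0222 m

Log law: V(z) ∝ ln(z/z₀). With r = V₁/V₂ = 32.3/50.08 = 0.64497,
r · ln(z₂/z₀) = ln(z₁/z₀) ⇒ ln z₀ = (ln z₁ − r·ln z₂)/(1 − r)
ln z₀ = (0.59884 − 0.64497×3.02529) / 0.35503 = -3.8092
z₀ = exp(-3.8092) = 0.02217 m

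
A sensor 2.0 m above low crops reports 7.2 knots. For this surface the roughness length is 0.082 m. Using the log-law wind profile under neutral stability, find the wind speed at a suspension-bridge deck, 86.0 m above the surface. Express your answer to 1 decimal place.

Log law: V(z) ∝ ln(z/z₀), so V₂/V₁ = ln(z₂/z₀) / ln(z₁/z₀).
ln(86.0/0.082) = 6.9554, ln(2.0/0.082) = 3.1942
V₂ = 7.2 × 6.9554/3.1942 = 7.2 × 2.1775 = 15.6781 knots

15.7 knots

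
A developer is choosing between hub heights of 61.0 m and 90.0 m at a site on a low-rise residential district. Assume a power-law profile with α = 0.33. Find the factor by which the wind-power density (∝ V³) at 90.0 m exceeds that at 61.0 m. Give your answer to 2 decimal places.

Speed ratio: V_B/V_A = (z_B/z_A)^α = (90.0/61.0)^0.33 = (1.4754)^0.33 = 1.13695
Power-density ratio: P_B/P_A = (V_B/V_A)³ = (1.13695)³ = 1.46968

1.47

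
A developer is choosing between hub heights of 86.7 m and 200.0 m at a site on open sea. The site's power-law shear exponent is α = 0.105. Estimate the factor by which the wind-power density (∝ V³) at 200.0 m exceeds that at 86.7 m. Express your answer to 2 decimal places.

1.30

Speed ratio: V_B/V_A = (z_B/z_A)^α = (200.0/86.7)^0.105 = (2.3068)^0.105 = 1.09173
Power-density ratio: P_B/P_A = (V_B/V_A)³ = (1.09173)³ = 1.30121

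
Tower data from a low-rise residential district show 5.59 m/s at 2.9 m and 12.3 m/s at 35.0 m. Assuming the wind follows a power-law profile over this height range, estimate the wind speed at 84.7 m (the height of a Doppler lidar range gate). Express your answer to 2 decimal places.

First find α: α = ln(V₂/V₁)/ln(z₂/z₁) = ln(12.3/5.59)/ln(35.0/2.9) = 0.78862/2.49064 = 0.3166
Extrapolate from 35.0 m to 84.7 m: V₃ = 12.3 × (84.7/35.0)^0.3166 = 12.3 × 1.3229 = 16.2717 m/s

16.27 m/s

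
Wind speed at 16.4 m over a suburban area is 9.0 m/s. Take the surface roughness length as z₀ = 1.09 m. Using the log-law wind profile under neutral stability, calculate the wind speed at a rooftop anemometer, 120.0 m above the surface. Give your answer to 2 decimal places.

Log law: V(z) ∝ ln(z/z₀), so V₂/V₁ = ln(z₂/z₀) / ln(z₁/z₀).
ln(120.0/1.09) = 4.7013, ln(16.4/1.09) = 2.7111
V₂ = 9.0 × 4.7013/2.7111 = 9.0 × 1.7341 = 15.6069 m/s

15.61 m/s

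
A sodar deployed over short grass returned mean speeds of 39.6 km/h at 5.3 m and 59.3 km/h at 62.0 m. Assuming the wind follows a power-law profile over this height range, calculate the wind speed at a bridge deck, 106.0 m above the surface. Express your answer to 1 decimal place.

First find α: α = ln(V₂/V₁)/ln(z₂/z₁) = ln(59.3/39.6)/ln(62.0/5.3) = 0.40378/2.45943 = 0.1642
Extrapolate from 62.0 m to 106.0 m: V₃ = 59.3 × (106.0/62.0)^0.1642 = 59.3 × 1.0920 = 64.7580 km/h

64.8 km/h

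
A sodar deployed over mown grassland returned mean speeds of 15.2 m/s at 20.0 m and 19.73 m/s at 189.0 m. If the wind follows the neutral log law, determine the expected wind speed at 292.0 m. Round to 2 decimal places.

Log law: V ∝ ln(z/z₀). From the pair, with r = V₁/V₂ = 0.77040,
ln z₀ = (ln z₁ − r·ln z₂)/(1 − r) = (2.9957 − 0.77040×5.2417)/0.22960 = -4.5406 → z₀ = 0.01067 m
V₃ = V₁ · ln(z₃/z₀)/ln(z₁/z₀) = 15.2 × 10.2173/7.5363 = 20.6074 m/s

20.61 m/s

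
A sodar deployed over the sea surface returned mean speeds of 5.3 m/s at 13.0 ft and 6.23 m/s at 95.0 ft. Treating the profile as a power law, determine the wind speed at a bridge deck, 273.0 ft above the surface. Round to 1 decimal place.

6.8 m/s

First find α: α = ln(V₂/V₁)/ln(z₂/z₁) = ln(6.23/5.3)/ln(95.0/13.0) = 0.16167/1.98893 = 0.0813
Extrapolate from 95.0 ft to 273.0 ft: V₃ = 6.23 × (273.0/95.0)^0.0813 = 6.23 × 1.0896 = 6.7882 m/s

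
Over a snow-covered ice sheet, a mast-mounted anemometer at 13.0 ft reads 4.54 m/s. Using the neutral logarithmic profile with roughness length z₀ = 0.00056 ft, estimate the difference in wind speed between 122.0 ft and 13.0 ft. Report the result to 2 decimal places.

1.01 m/s

Log law: V₂ = V₁ · ln(z₂/z₀)/ln(z₁/z₀) = 4.54 × 12.2916/10.0525 = 5.5512 m/s
ΔV = 5.5512 − 4.54 = 1.0112 m/s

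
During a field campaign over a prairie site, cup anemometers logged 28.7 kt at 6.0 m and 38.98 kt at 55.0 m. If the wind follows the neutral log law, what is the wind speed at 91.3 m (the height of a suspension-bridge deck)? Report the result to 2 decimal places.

41.33 kt

Log law: V ∝ ln(z/z₀). From the pair, with r = V₁/V₂ = 0.73628,
ln z₀ = (ln z₁ − r·ln z₂)/(1 − r) = (1.7918 − 0.73628×4.0073)/0.26372 = -4.3937 → z₀ = 0.01235 m
V₃ = V₁ · ln(z₃/z₀)/ln(z₁/z₀) = 28.7 × 8.9079/6.1855 = 41.3316 kt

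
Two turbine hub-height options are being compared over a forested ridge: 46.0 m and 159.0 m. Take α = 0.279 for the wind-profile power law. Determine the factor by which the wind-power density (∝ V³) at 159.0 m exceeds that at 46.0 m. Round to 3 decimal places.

Speed ratio: V_B/V_A = (z_B/z_A)^α = (159.0/46.0)^0.279 = (3.4565)^0.279 = 1.41345
Power-density ratio: P_B/P_A = (V_B/V_A)³ = (1.41345)³ = 2.82385

2.824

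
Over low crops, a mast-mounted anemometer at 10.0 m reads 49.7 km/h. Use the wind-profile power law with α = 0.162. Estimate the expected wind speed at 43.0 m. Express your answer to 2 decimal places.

62.95 km/h

Power-law profile: V₂ = V₁ · (z₂/z₁)^α
V₂ = 49.7 × (43.0/10.0)^0.162 = 49.7 × (4.3000)^0.162
    = 49.7 × 1.2665 = 62.9475 km/h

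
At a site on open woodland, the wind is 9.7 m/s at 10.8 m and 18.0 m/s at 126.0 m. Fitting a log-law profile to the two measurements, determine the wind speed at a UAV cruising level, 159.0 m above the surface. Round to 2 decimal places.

18.79 m/s

Log law: V ∝ ln(z/z₀). From the pair, with r = V₁/V₂ = 0.53889,
ln z₀ = (ln z₁ − r·ln z₂)/(1 − r) = (2.3795 − 0.53889×4.8363)/0.46111 = -0.4916 → z₀ = 0.6117 m
V₃ = V₁ · ln(z₃/z₀)/ln(z₁/z₀) = 9.7 × 5.5605/2.8711 = 18.7859 m/s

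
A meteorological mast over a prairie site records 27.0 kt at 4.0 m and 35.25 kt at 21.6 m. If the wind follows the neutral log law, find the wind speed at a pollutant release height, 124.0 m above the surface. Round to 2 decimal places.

43.80 kt

Log law: V ∝ ln(z/z₀). From the pair, with r = V₁/V₂ = 0.76596,
ln z₀ = (ln z₁ − r·ln z₂)/(1 − r) = (1.3863 − 0.76596×3.0727)/0.23404 = -4.1328 → z₀ = 0.01604 m
V₃ = V₁ · ln(z₃/z₀)/ln(z₁/z₀) = 27.0 × 8.9531/5.5191 = 43.7993 kt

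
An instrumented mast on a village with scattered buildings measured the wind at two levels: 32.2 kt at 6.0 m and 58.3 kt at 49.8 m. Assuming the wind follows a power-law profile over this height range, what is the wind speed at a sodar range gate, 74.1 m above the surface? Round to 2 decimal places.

First find α: α = ln(V₂/V₁)/ln(z₂/z₁) = ln(58.3/32.2)/ln(49.8/6.0) = 0.59364/2.11626 = 0.2805
Extrapolate from 49.8 m to 74.1 m: V₃ = 58.3 × (74.1/49.8)^0.2805 = 58.3 × 1.1179 = 65.1751 kt

65.18 kt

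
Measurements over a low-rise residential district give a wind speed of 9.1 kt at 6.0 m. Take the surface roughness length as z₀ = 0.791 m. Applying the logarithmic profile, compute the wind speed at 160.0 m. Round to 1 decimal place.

23.8 kt

Log law: V(z) ∝ ln(z/z₀), so V₂/V₁ = ln(z₂/z₀) / ln(z₁/z₀).
ln(160.0/0.791) = 5.3096, ln(6.0/0.791) = 2.0262
V₂ = 9.1 × 5.3096/2.0262 = 9.1 × 2.6205 = 23.8462 kt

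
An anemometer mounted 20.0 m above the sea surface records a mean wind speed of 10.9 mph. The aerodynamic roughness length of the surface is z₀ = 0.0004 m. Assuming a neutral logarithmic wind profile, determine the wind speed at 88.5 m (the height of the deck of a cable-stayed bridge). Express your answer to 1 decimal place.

Log law: V(z) ∝ ln(z/z₀), so V₂/V₁ = ln(z₂/z₀) / ln(z₁/z₀).
ln(88.5/0.0004) = 12.3070, ln(20.0/0.0004) = 10.8198
V₂ = 10.9 × 12.3070/10.8198 = 10.9 × 1.1375 = 12.3983 mph

12.4 mph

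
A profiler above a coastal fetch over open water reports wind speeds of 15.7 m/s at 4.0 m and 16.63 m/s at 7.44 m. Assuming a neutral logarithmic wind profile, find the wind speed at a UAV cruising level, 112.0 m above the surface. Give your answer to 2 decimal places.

20.69 m/s

Log law: V ∝ ln(z/z₀). From the pair, with r = V₁/V₂ = 0.94408,
ln z₀ = (ln z₁ − r·ln z₂)/(1 − r) = (1.3863 − 0.94408×2.0069)/0.05592 = -9.0901 → z₀ = 0.0001128 m
V₃ = V₁ · ln(z₃/z₀)/ln(z₁/z₀) = 15.7 × 13.8086/10.4764 = 20.6937 m/s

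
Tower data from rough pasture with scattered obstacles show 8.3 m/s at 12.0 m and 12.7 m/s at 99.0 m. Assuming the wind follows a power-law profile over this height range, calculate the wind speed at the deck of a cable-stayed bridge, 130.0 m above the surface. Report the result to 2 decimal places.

First find α: α = ln(V₂/V₁)/ln(z₂/z₁) = ln(12.7/8.3)/ln(99.0/12.0) = 0.42535/2.11021 = 0.2016
Extrapolate from 99.0 m to 130.0 m: V₃ = 12.7 × (130.0/99.0)^0.2016 = 12.7 × 1.0564 = 13.4169 m/s

13.42 m/s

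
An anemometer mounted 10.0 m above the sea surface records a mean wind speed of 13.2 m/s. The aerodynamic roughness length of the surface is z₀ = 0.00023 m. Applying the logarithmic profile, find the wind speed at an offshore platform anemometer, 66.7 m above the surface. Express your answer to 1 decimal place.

15.5 m/s

Log law: V(z) ∝ ln(z/z₀), so V₂/V₁ = ln(z₂/z₀) / ln(z₁/z₀).
ln(66.7/0.00023) = 12.5776, ln(10.0/0.00023) = 10.6800
V₂ = 13.2 × 12.5776/10.6800 = 13.2 × 1.1777 = 15.5454 m/s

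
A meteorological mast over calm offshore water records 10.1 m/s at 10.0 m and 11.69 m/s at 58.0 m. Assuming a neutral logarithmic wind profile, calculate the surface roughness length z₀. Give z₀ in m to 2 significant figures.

z₀ ≈ 0.00014 m

Log law: V(z) ∝ ln(z/z₀). With r = V₁/V₂ = 10.1/11.69 = 0.86399,
r · ln(z₂/z₀) = ln(z₁/z₀) ⇒ ln z₀ = (ln z₁ − r·ln z₂)/(1 − r)
ln z₀ = (2.30259 − 0.86399×4.06044) / 0.13601 = -8.8637
z₀ = exp(-8.8637) = 0.0001414 m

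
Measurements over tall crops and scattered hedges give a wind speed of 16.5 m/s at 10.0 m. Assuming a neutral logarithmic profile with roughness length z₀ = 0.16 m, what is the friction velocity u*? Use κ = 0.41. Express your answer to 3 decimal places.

Log law: V(z) = (u*/κ) · ln(z/z₀) ⇒ u* = κ · V / ln(z/z₀)
u* = 0.41 × 16.5 / ln(10.0/0.16) = 0.41 × 16.5 / 4.1352
   = 6.7650 / 4.1352 = 1.6360 m/s

u* ≈ 1.636 m/s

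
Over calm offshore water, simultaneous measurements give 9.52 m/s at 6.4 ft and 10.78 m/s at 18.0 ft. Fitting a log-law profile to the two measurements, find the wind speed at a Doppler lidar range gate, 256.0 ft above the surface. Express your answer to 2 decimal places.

14.01 m/s

Log law: V ∝ ln(z/z₀). From the pair, with r = V₁/V₂ = 0.88312,
ln z₀ = (ln z₁ − r·ln z₂)/(1 − r) = (1.8563 − 0.88312×2.8904)/0.11688 = -5.9567 → z₀ = 0.002588 ft
V₃ = V₁ · ln(z₃/z₀)/ln(z₁/z₀) = 9.52 × 11.5019/7.8130 = 14.0148 m/s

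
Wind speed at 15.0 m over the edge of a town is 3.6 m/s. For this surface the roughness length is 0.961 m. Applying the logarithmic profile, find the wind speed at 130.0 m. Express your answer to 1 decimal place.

6.4 m/s

Log law: V(z) ∝ ln(z/z₀), so V₂/V₁ = ln(z₂/z₀) / ln(z₁/z₀).
ln(130.0/0.961) = 4.9073, ln(15.0/0.961) = 2.7478
V₂ = 3.6 × 4.9073/2.7478 = 3.6 × 1.7859 = 6.4292 m/s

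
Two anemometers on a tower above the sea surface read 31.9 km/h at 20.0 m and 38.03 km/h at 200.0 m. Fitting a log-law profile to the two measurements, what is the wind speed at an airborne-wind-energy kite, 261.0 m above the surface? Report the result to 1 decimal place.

Log law: V ∝ ln(z/z₀). From the pair, with r = V₁/V₂ = 0.83881,
ln z₀ = (ln z₁ − r·ln z₂)/(1 − r) = (2.9957 − 0.83881×5.2983)/0.16119 = -8.9867 → z₀ = 0.0001251 m
V₃ = V₁ · ln(z₃/z₀)/ln(z₁/z₀) = 31.9 × 14.5512/11.9825 = 38.7387 km/h

38.7 km/h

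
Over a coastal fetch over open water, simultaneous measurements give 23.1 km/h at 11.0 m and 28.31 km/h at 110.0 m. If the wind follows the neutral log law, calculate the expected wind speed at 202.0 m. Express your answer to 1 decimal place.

29.7 km/h

Log law: V ∝ ln(z/z₀). From the pair, with r = V₁/V₂ = 0.81597,
ln z₀ = (ln z₁ − r·ln z₂)/(1 − r) = (2.3979 − 0.81597×4.7005)/0.18403 = -7.8113 → z₀ = 0.0004051 m
V₃ = V₁ · ln(z₃/z₀)/ln(z₁/z₀) = 23.1 × 13.1195/10.2092 = 29.6852 km/h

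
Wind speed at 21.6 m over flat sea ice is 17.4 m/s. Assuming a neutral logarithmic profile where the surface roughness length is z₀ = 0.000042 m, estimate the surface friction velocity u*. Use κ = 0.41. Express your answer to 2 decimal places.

u* ≈ 0.54 m/s

Log law: V(z) = (u*/κ) · ln(z/z₀) ⇒ u* = κ · V / ln(z/z₀)
u* = 0.41 × 17.4 / ln(21.6/0.000042) = 0.41 × 17.4 / 13.1505
   = 7.1340 / 13.1505 = 0.5425 m/s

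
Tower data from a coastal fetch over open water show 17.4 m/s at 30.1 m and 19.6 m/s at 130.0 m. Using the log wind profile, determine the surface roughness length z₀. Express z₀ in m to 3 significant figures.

z₀ ≈ 0.000284 m

Log law: V(z) ∝ ln(z/z₀). With r = V₁/V₂ = 17.4/19.6 = 0.88776,
r · ln(z₂/z₀) = ln(z₁/z₀) ⇒ ln z₀ = (ln z₁ − r·ln z₂)/(1 − r)
ln z₀ = (3.40453 − 0.88776×4.86753) / 0.11224 = -8.1665
z₀ = exp(-8.1665) = 0.0002840 m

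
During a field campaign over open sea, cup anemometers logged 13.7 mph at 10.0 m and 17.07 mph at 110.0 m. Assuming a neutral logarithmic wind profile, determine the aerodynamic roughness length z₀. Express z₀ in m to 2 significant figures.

Log law: V(z) ∝ ln(z/z₀). With r = V₁/V₂ = 13.7/17.07 = 0.80258,
r · ln(z₂/z₀) = ln(z₁/z₀) ⇒ ln z₀ = (ln z₁ − r·ln z₂)/(1 − r)
ln z₀ = (2.30259 − 0.80258×4.70048) / 0.19742 = -7.4455
z₀ = exp(-7.4455) = 0.0005840 m

z₀ ≈ 0.00058 m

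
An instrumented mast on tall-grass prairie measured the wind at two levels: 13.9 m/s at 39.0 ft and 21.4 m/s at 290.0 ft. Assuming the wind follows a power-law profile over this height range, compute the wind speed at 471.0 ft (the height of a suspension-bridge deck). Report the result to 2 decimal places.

First find α: α = ln(V₂/V₁)/ln(z₂/z₁) = ln(21.4/13.9)/ln(290.0/39.0) = 0.43150/2.00632 = 0.2151
Extrapolate from 290.0 ft to 471.0 ft: V₃ = 21.4 × (471.0/290.0)^0.2151 = 21.4 × 1.1099 = 23.7527 m/s

23.75 m/s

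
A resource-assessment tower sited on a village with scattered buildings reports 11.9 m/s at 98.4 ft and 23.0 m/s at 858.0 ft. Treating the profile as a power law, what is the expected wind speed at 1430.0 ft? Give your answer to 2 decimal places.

26.87 m/s

First find α: α = ln(V₂/V₁)/ln(z₂/z₁) = ln(23.0/11.9)/ln(858.0/98.4) = 0.65896/2.16556 = 0.3043
Extrapolate from 858.0 ft to 1430.0 ft: V₃ = 23.0 × (1430.0/858.0)^0.3043 = 23.0 × 1.1682 = 26.8679 m/s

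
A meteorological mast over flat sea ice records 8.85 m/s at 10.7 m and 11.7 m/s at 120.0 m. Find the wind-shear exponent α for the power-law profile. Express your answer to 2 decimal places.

Power law: V₂/V₁ = (z₂/z₁)^α ⇒ α = ln(V₂/V₁) / ln(z₂/z₁)
α = ln(11.7/8.85) / ln(120.0/10.7) = ln(1.3220) / ln(11.2150)
  = 0.27917 / 2.41725 = 0.11549

α ≈ 0.12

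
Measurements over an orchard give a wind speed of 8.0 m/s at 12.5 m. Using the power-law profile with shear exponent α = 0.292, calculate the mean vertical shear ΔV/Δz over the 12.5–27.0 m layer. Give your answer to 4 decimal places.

0.1391 m/s/m

Power law: V₂ = V₁ · (z₂/z₁)^α = 8.0 × (2.1600)^0.292 = 10.0173 m/s
ΔV/Δz = (10.0173 − 8.0)/(27.0 − 12.5) = 2.0173/14.5000 = 0.13912 m/s/m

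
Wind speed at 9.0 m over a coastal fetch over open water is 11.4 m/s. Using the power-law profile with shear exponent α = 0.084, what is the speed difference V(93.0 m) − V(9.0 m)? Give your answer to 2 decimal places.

2.47 m/s

Power law: V₂ = V₁ · (z₂/z₁)^α = 11.4 × (10.3333)^0.084 = 13.8708 m/s
ΔV = 13.8708 − 11.4 = 2.4708 m/s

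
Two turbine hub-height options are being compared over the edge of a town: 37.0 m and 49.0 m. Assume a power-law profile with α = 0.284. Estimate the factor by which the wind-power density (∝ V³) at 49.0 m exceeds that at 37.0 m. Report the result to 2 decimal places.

1.27

Speed ratio: V_B/V_A = (z_B/z_A)^α = (49.0/37.0)^0.284 = (1.3243)^0.284 = 1.08304
Power-density ratio: P_B/P_A = (V_B/V_A)³ = (1.08304)³ = 1.27040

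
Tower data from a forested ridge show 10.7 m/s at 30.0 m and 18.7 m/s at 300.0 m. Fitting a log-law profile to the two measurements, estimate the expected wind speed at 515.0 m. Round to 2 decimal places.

20.58 m/s

Log law: V ∝ ln(z/z₀). From the pair, with r = V₁/V₂ = 0.57219,
ln z₀ = (ln z₁ − r·ln z₂)/(1 − r) = (3.4012 − 0.57219×5.7038)/0.42781 = 0.3215 → z₀ = 1.379 m
V₃ = V₁ · ln(z₃/z₀)/ln(z₁/z₀) = 10.7 × 5.9227/3.0797 = 20.5775 m/s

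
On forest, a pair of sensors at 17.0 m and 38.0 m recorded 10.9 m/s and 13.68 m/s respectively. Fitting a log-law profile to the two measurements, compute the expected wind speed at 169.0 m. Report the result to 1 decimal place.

18.8 m/s

Log law: V ∝ ln(z/z₀). From the pair, with r = V₁/V₂ = 0.79678,
ln z₀ = (ln z₁ − r·ln z₂)/(1 − r) = (2.8332 − 0.79678×3.6376)/0.20322 = -0.3206 → z₀ = 0.7257 m
V₃ = V₁ · ln(z₃/z₀)/ln(z₁/z₀) = 10.9 × 5.4505/3.1538 = 18.8376 m/s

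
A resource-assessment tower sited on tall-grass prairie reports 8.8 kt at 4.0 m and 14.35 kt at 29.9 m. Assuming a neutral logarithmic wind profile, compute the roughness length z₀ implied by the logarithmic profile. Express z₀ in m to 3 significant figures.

z₀ ≈ 0.165 m

Log law: V(z) ∝ ln(z/z₀). With r = V₁/V₂ = 8.8/14.35 = 0.61324,
r · ln(z₂/z₀) = ln(z₁/z₀) ⇒ ln z₀ = (ln z₁ − r·ln z₂)/(1 − r)
ln z₀ = (1.38629 − 0.61324×3.39786) / 0.38676 = -1.8032
z₀ = exp(-1.8032) = 0.1648 m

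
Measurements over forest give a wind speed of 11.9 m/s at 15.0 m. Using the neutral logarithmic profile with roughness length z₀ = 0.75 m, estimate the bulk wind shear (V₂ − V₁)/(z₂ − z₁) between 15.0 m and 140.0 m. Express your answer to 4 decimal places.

Log law: V₂ = V₁ · ln(z₂/z₀)/ln(z₁/z₀) = 11.9 × 5.2293/2.9957 = 20.7725 m/s
ΔV/Δz = (20.7725 − 11.9)/(140.0 − 15.0) = 8.8725/125.0000 = 0.07098 m/s/m

0.0710 m/s/m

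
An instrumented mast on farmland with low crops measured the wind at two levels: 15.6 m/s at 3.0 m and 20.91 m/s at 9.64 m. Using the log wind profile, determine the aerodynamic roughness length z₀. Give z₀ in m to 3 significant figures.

z₀ ≈ 0.0972 m

Log law: V(z) ∝ ln(z/z₀). With r = V₁/V₂ = 15.6/20.91 = 0.74605,
r · ln(z₂/z₀) = ln(z₁/z₀) ⇒ ln z₀ = (ln z₁ − r·ln z₂)/(1 − r)
ln z₀ = (1.09861 − 0.74605×2.26592) / 0.25395 = -2.3308
z₀ = exp(-2.3308) = 0.09722 m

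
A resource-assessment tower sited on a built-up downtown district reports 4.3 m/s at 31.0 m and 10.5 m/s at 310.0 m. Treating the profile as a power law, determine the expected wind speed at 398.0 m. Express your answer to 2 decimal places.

First find α: α = ln(V₂/V₁)/ln(z₂/z₁) = ln(10.5/4.3)/ln(310.0/31.0) = 0.89276/2.30259 = 0.3877
Extrapolate from 310.0 m to 398.0 m: V₃ = 10.5 × (398.0/310.0)^0.3877 = 10.5 × 1.1017 = 11.5682 m/s

11.57 m/s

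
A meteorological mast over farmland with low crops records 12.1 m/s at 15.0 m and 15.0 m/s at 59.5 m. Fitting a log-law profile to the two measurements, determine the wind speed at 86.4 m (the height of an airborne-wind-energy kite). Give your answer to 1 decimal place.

Log law: V ∝ ln(z/z₀). From the pair, with r = V₁/V₂ = 0.80667,
ln z₀ = (ln z₁ − r·ln z₂)/(1 − r) = (2.7081 − 0.80667×4.0860)/0.19333 = -3.0412 → z₀ = 0.04778 m
V₃ = V₁ · ln(z₃/z₀)/ln(z₁/z₀) = 12.1 × 7.5002/5.7493 = 15.7850 m/s

15.8 m/s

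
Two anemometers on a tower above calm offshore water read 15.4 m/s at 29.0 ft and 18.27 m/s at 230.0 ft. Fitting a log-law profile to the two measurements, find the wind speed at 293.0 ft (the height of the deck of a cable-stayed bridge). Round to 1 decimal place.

18.6 m/s

Log law: V ∝ ln(z/z₀). From the pair, with r = V₁/V₂ = 0.84291,
ln z₀ = (ln z₁ − r·ln z₂)/(1 − r) = (3.3673 − 0.84291×5.4381)/0.15709 = -7.7442 → z₀ = 0.0004332 ft
V₃ = V₁ · ln(z₃/z₀)/ln(z₁/z₀) = 15.4 × 13.4244/11.1115 = 18.6055 m/s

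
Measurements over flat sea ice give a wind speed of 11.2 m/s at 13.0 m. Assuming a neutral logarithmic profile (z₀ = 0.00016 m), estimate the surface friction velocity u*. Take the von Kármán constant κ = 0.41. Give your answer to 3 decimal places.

Log law: V(z) = (u*/κ) · ln(z/z₀) ⇒ u* = κ · V / ln(z/z₀)
u* = 0.41 × 11.2 / ln(13.0/0.00016) = 0.41 × 11.2 / 11.3053
   = 4.5920 / 11.3053 = 0.4062 m/s

u* ≈ 0.406 m/s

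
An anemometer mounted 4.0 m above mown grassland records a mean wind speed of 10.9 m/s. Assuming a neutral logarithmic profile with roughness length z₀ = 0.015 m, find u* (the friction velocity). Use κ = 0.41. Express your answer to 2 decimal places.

Log law: V(z) = (u*/κ) · ln(z/z₀) ⇒ u* = κ · V / ln(z/z₀)
u* = 0.41 × 10.9 / ln(4.0/0.015) = 0.41 × 10.9 / 5.5860
   = 4.4690 / 5.5860 = 0.8000 m/s

u* ≈ 0.80 m/s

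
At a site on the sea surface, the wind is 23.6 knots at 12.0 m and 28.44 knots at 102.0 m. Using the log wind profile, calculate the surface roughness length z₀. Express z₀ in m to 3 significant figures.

Log law: V(z) ∝ ln(z/z₀). With r = V₁/V₂ = 23.6/28.44 = 0.82982,
r · ln(z₂/z₀) = ln(z₁/z₀) ⇒ ln z₀ = (ln z₁ − r·ln z₂)/(1 − r)
ln z₀ = (2.48491 − 0.82982×4.62497) / 0.17018 = -7.9501
z₀ = exp(-7.9501) = 0.0003526 m

z₀ ≈ 0.000353 m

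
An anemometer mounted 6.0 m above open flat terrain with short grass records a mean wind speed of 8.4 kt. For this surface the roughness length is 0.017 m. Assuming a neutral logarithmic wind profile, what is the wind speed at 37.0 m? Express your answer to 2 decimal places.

11.00 kt

Log law: V(z) ∝ ln(z/z₀), so V₂/V₁ = ln(z₂/z₀) / ln(z₁/z₀).
ln(37.0/0.017) = 7.6855, ln(6.0/0.017) = 5.8663
V₂ = 8.4 × 7.6855/5.8663 = 8.4 × 1.3101 = 11.0049 kt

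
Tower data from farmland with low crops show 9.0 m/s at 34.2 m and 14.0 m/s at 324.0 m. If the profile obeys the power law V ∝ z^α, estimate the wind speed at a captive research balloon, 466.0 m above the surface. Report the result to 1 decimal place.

First find α: α = ln(V₂/V₁)/ln(z₂/z₁) = ln(14.0/9.0)/ln(324.0/34.2) = 0.44183/2.24852 = 0.1965
Extrapolate from 324.0 m to 466.0 m: V₃ = 14.0 × (466.0/324.0)^0.1965 = 14.0 × 1.0740 = 15.0364 m/s

15.0 m/s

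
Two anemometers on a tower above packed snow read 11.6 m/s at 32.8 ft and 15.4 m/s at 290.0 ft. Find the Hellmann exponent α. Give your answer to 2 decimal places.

Power law: V₂/V₁ = (z₂/z₁)^α ⇒ α = ln(V₂/V₁) / ln(z₂/z₁)
α = ln(15.4/11.6) / ln(290.0/32.8) = ln(1.3276) / ln(8.8415)
  = 0.28336 / 2.17945 = 0.13002

α ≈ 0.13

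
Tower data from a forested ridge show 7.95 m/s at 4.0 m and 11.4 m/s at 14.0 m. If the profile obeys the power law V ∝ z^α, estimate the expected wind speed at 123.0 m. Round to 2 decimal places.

First find α: α = ln(V₂/V₁)/ln(z₂/z₁) = ln(11.4/7.95)/ln(14.0/4.0) = 0.36044/1.25276 = 0.2877
Extrapolate from 14.0 m to 123.0 m: V₃ = 11.4 × (123.0/14.0)^0.2877 = 11.4 × 1.8687 = 21.3032 m/s

21.30 m/s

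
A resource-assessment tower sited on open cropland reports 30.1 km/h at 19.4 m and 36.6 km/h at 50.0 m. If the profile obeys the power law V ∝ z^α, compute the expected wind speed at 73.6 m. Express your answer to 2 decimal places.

First find α: α = ln(V₂/V₁)/ln(z₂/z₁) = ln(36.6/30.1)/ln(50.0/19.4) = 0.19552/0.94675 = 0.2065
Extrapolate from 50.0 m to 73.6 m: V₃ = 36.6 × (73.6/50.0)^0.2065 = 36.6 × 1.0831 = 39.6422 km/h

39.64 km/h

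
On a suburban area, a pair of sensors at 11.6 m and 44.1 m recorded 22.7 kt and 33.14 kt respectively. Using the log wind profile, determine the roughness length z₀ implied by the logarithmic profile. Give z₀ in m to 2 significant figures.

Log law: V(z) ∝ ln(z/z₀). With r = V₁/V₂ = 22.7/33.14 = 0.68497,
r · ln(z₂/z₀) = ln(z₁/z₀) ⇒ ln z₀ = (ln z₁ − r·ln z₂)/(1 − r)
ln z₀ = (2.45101 − 0.68497×3.78646) / 0.31503 = -0.4527
z₀ = exp(-0.4527) = 0.6359 m

z₀ ≈ 0.64 m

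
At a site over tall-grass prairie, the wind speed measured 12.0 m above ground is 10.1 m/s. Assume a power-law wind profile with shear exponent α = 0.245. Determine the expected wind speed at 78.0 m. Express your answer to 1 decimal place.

16.0 m/s

Power-law profile: V₂ = V₁ · (z₂/z₁)^α
V₂ = 10.1 × (78.0/12.0)^0.245 = 10.1 × (6.5000)^0.245
    = 10.1 × 1.5818 = 15.9766 m/s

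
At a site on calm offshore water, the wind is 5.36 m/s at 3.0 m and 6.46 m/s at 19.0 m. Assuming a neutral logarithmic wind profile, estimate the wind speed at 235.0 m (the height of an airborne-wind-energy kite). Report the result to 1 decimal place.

Log law: V ∝ ln(z/z₀). From the pair, with r = V₁/V₂ = 0.82972,
ln z₀ = (ln z₁ − r·ln z₂)/(1 − r) = (1.0986 − 0.82972×2.9444)/0.17028 = -7.8956 → z₀ = 0.0003724 m
V₃ = V₁ · ln(z₃/z₀)/ln(z₁/z₀) = 5.36 × 13.3552/8.9942 = 7.9589 m/s

8.0 m/s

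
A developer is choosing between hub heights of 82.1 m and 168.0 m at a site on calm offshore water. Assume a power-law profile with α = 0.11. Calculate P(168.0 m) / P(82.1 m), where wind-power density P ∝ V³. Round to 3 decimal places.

1.267

Speed ratio: V_B/V_A = (z_B/z_A)^α = (168.0/82.1)^0.11 = (2.0463)^0.11 = 1.08195
Power-density ratio: P_B/P_A = (V_B/V_A)³ = (1.08195)³ = 1.26654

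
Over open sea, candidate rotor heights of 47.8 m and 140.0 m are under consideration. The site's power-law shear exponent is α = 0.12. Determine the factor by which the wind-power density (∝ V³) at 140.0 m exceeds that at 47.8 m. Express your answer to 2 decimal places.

Speed ratio: V_B/V_A = (z_B/z_A)^α = (140.0/47.8)^0.12 = (2.9289)^0.12 = 1.13764
Power-density ratio: P_B/P_A = (V_B/V_A)³ = (1.13764)³ = 1.47235

1.47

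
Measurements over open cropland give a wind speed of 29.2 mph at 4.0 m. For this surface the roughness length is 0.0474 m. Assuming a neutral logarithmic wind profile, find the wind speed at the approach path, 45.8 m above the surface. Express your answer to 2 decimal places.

Log law: V(z) ∝ ln(z/z₀), so V₂/V₁ = ln(z₂/z₀) / ln(z₁/z₀).
ln(45.8/0.0474) = 6.8734, ln(4.0/0.0474) = 4.4354
V₂ = 29.2 × 6.8734/4.4354 = 29.2 × 1.5497 = 45.2502 mph

45.25 mph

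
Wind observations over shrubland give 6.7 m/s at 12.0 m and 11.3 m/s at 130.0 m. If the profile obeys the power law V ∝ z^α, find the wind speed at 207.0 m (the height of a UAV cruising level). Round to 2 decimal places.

First find α: α = ln(V₂/V₁)/ln(z₂/z₁) = ln(11.3/6.7)/ln(130.0/12.0) = 0.52270/2.38263 = 0.2194
Extrapolate from 130.0 m to 207.0 m: V₃ = 11.3 × (207.0/130.0)^0.2194 = 11.3 × 1.1074 = 12.5141 m/s

12.51 m/s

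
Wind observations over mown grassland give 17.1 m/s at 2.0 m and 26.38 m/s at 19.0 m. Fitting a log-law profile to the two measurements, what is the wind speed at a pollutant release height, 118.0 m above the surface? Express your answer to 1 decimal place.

33.9 m/s

Log law: V ∝ ln(z/z₀). From the pair, with r = V₁/V₂ = 0.64822,
ln z₀ = (ln z₁ − r·ln z₂)/(1 − r) = (0.6931 − 0.64822×2.9444)/0.35178 = -3.4552 → z₀ = 0.03158 m
V₃ = V₁ · ln(z₃/z₀)/ln(z₁/z₀) = 17.1 × 8.2259/4.1484 = 33.9079 m/s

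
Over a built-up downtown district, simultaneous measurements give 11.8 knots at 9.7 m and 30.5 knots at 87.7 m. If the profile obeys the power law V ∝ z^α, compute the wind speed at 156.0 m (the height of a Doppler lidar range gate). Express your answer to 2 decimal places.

39.10 knots

First find α: α = ln(V₂/V₁)/ln(z₂/z₁) = ln(30.5/11.8)/ln(87.7/9.7) = 0.94963/2.20180 = 0.4313
Extrapolate from 87.7 m to 156.0 m: V₃ = 30.5 × (156.0/87.7)^0.4313 = 30.5 × 1.2820 = 39.1001 knots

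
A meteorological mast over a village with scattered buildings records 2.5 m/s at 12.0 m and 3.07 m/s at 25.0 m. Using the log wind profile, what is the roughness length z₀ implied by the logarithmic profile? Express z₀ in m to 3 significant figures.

Log law: V(z) ∝ ln(z/z₀). With r = V₁/V₂ = 2.5/3.07 = 0.81433,
r · ln(z₂/z₀) = ln(z₁/z₀) ⇒ ln z₀ = (ln z₁ − r·ln z₂)/(1 − r)
ln z₀ = (2.48491 − 0.81433×3.21888) / 0.18567 = -0.7343
z₀ = exp(-0.7343) = 0.4799 m

z₀ ≈ 0.480 m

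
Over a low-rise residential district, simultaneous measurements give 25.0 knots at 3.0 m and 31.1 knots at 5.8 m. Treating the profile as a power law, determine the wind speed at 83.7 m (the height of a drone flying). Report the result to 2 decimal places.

First find α: α = ln(V₂/V₁)/ln(z₂/z₁) = ln(31.1/25.0)/ln(5.8/3.0) = 0.21833/0.65925 = 0.3312
Extrapolate from 5.8 m to 83.7 m: V₃ = 31.1 × (83.7/5.8)^0.3312 = 31.1 × 2.4207 = 75.2839 knots

75.28 knots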